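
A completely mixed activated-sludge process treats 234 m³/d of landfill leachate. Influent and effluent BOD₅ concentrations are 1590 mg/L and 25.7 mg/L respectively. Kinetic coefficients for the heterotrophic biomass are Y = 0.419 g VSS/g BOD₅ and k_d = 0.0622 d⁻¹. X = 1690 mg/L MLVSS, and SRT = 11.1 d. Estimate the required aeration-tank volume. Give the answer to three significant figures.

Rearranging the biomass balance for a CMAS with decay, V = Y·Q·ΔS·θ_c / [X·(1+k_d θ_c)] = 0.419 × 234 × (1590 − 25.7) × 11.1 / [1690 × (1 + 0.0622 × 11.1)] = 1.7×10^6 / 2857 = 595.9 m³.

V ≈ 596 m³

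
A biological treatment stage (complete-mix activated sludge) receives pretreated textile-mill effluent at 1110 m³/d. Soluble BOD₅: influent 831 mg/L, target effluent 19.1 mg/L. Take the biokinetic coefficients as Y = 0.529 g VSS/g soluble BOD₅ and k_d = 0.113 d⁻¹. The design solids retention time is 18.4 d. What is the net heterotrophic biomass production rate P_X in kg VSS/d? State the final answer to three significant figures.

Y_obs = Y / (1 + k_d θ_c) = 0.529 / (1 + 0.113 × 18.4) = 0.529 / 3.079 = 0.1718.
Substrate removed = Q·(S₀ − S) = 1110 m³/d × (831 − 19.1) g/m³ = 9.01×10^5 g/d = 901.2 kg/d.
Net biomass production P_X = Y_obs × Q·(S₀ − S) = 0.1718 × 901.2 = 154.8 kg VSS/d.

P_X ≈ 155 kg VSS/d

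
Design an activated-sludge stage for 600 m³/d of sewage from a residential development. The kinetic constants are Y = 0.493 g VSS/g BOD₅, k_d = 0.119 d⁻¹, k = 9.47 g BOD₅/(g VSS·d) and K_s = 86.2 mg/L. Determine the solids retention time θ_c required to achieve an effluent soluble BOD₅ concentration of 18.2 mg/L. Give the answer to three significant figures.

θ_c ≈ 1.44 d

From 1/θ_c = Y·k·S/(K_s + S) − k_d: Y·k·S/(K_s+S) = 0.493 × 9.47 × 18.2 / (86.2 + 18.2) = 0.8139 d⁻¹.
Then 1/θ_c = μ − k_d = 0.8139 − 0.119 = 0.6949 d⁻¹, giving θ_c = 1.439 d.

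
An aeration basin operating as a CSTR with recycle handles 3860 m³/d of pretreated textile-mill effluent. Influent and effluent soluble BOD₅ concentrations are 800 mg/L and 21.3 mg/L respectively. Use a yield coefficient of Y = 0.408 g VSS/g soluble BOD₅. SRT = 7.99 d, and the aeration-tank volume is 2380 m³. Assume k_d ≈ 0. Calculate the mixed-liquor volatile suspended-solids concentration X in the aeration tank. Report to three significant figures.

X = Y·Q·ΔS·θ_c / V = 0.408 × 3860 × (800 − 21.3) × 7.99 / 2380 = 4117 mg/L.

X ≈ 4120 mg/L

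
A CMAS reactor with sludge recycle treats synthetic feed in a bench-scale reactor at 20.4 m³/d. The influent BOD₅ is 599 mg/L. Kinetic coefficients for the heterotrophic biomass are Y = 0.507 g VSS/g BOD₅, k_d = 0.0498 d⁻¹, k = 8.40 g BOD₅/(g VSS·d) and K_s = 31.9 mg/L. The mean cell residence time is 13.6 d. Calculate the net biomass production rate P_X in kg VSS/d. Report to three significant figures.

P_X ≈ 3.69 kg VSS/d

From the Monod/SRT balance for a CMAS, S = K_s·(1+k_d θ_c)/[θ_c·(Y k − k_d) − 1] = 31.9 × (1 + 0.0498 × 13.6) / [13.6 × (0.507 × 8.40 − 0.0498) − 1] = 53.51 / 56.24 = 0.9513 mg/L.
Observed yield with endogenous decay: Y_obs = Y / (1 + k_d·θ_c) = 0.507 / (1 + 0.0498 × 13.6) = 0.507 / 1.677 = 0.3023 g VSS/g BOD₅.
Mass of BOD₅ removed per day: Q(S₀ − S) = 20.4 × 598.0 g/m³ = 12.20 kg/d.
So the net sludge growth is P_X = 0.3023 × 12.20 = 3.688 kg VSS/d.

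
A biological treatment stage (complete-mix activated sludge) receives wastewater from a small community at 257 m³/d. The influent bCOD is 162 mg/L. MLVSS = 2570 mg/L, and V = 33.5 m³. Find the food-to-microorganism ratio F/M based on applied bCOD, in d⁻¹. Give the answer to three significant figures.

F/M ≈ 0.484 d⁻¹

F/M = applied load / biomass = Q·S₀/(V·X) = 257 × 162 / (33.50 × 2570) = 0.4836 d⁻¹.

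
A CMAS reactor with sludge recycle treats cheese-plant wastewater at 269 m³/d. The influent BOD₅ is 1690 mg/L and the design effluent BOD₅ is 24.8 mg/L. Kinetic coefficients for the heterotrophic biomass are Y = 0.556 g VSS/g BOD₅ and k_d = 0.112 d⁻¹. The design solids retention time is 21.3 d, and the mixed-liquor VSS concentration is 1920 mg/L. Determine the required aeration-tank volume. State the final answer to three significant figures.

Steady-state biomass mass balance: V·X·(1 + k_d·θ_c) = Y·Q·(S₀ − S)·θ_c, so V = 0.556 × 269 × (1690 − 24.8) × 21.3 / [1920 × (1 + 0.112 × 21.3)] = 5.3×10^6 / 6500 = 816.1 m³.

V ≈ 816 m³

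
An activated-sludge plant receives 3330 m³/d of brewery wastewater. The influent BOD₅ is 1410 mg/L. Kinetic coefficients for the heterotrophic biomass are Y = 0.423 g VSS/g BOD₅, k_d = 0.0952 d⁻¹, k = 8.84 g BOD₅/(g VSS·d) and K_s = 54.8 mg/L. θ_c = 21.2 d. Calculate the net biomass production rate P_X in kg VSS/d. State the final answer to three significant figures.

P_X ≈ 657 kg VSS/d

Effluent substrate depends only on kinetics and SRT: S = K_s(1 + k_d θ_c) / [θ_c(Yk − k_d) − 1] = 54.8 × (1 + 0.0952 × 21.2) / [21.2 × (0.423 × 8.84 − 0.0952) − 1] = 165.4 / 76.26 = 2.169 mg/L.
Correct the yield for decay: Y_obs = Y/(1 + k_d θ_c) = 0.423 / (1 + 0.0952 × 21.2) = 0.423 / 3.018 = 0.1401.
ΔS = 1410 − 2.17 = 1408 mg/L, so the substrate removal rate is 3330 × 1408/1000 = 4688 kg BOD₅/d.
P_X = Y_obs · Q(S₀ − S) = 0.1401 × 4688 = 657.0 kg VSS/d.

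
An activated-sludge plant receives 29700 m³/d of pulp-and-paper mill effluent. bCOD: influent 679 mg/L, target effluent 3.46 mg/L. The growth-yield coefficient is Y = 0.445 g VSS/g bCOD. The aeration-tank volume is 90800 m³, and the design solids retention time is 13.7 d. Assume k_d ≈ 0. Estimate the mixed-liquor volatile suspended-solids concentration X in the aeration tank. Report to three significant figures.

From V·X = Y·Q·(S₀ − S)·θ_c (decay neglected): X = 0.445 × 29700 × (679 − 3.46) × 13.7 / 90800 = 1347 mg/L.

X ≈ 1350 mg/L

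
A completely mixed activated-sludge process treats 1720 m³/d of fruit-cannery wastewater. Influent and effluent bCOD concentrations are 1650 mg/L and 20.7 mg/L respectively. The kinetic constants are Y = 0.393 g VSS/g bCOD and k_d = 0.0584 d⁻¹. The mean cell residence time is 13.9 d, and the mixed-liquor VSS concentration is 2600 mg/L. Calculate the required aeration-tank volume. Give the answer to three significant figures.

V ≈ 3250 m³

Rearranging the biomass balance for a CMAS with decay, V = Y·Q·ΔS·θ_c / [X·(1+k_d θ_c)] = 0.393 × 1720 × (1650 − 20.7) × 13.9 / [2600 × (1 + 0.0584 × 13.9)] = 1.53×10^7 / 4711 = 3250 m³.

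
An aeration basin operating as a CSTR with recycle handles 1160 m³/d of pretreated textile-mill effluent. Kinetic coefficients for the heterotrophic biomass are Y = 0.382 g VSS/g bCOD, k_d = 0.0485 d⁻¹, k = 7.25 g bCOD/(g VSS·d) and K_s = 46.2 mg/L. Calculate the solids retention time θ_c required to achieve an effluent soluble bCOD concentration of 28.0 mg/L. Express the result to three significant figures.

Specific growth rate at S = 28.0 mg/L: μ = YkS/(K_s+S) = 0.382·7.25·28.0/(46.2+28.0) = 1.045 d⁻¹.
θ_c = 1/(μ − k_d) = 1/(1.045 − 0.0485) = 1/0.9966 = 1.003 d.

θ_c ≈ 1.00 d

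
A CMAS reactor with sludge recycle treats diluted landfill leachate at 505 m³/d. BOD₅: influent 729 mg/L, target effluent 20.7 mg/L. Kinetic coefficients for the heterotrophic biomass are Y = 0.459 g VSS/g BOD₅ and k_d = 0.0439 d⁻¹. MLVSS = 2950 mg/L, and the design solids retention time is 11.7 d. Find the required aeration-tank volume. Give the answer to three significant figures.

From the SRT design equation V = Y Q (S₀−S) θ_c / [X (1 + k_d θ_c)] = 0.459 × 505 × (729 − 20.7) × 11.7 / [2950 × (1 + 0.0439 × 11.7)] = 1.92×10^6 / 4465 = 430.2 m³.

V ≈ 430 m³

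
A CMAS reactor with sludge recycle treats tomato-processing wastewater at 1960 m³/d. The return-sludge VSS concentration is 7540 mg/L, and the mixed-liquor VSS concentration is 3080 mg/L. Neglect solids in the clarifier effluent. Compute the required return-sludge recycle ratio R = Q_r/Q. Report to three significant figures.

Mass balance around the secondary clarifier (neglecting effluent solids): R = X / (X_r − X) = 3080 / (7540 − 3080) = 0.6906.

R ≈ 0.691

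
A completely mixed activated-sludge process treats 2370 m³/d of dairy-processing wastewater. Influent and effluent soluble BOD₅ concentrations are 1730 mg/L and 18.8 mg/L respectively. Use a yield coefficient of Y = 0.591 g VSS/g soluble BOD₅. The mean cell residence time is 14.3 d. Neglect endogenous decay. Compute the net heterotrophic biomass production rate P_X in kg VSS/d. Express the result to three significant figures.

Since k_d ≈ 0, Y_obs = Y = 0.591 g VSS/g soluble BOD₅.
ΔS = 1730 − 18.8 = 1711 mg/L, so the substrate removal rate is 2370 × 1711/1000 = 4056 kg soluble BOD₅/d.
So the net sludge growth is P_X = 0.5910 × 4056 = 2397 kg VSS/d.

P_X ≈ 2400 kg VSS/d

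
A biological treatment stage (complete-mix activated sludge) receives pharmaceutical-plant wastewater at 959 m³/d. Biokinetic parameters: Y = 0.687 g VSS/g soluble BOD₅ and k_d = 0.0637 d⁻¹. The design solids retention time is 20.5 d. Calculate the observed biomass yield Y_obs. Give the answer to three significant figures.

Y_obs ≈ 0.298 g VSS/g soluble BOD₅

Correct the yield for decay: Y_obs = Y/(1 + k_d θ_c) = 0.687 / (1 + 0.0637 × 20.5) = 0.687 / 2.306 = 0.2979.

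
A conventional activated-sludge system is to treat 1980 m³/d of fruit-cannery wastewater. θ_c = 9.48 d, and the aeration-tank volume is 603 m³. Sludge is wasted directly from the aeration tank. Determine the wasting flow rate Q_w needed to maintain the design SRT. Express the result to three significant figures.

With mixed-liquor wasting, θ_c = V/Q_w, so Q_w = V/θ_c = 603.0/9.48 = 63.61 m³/d.

Q_w ≈ 63.6 m³/d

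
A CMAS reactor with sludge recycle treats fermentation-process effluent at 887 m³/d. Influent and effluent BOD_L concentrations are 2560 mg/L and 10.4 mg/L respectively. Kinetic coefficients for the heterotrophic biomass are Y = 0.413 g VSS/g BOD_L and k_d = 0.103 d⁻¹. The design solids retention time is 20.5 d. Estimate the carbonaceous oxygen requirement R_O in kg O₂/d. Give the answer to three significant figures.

Observed yield with endogenous decay: Y_obs = Y / (1 + k_d·θ_c) = 0.413 / (1 + 0.103 × 20.5) = 0.413 / 3.111 = 0.1327 g VSS/g BOD_L.
Substrate removed = Q·(S₀ − S) = 887 m³/d × (2560 − 10.4) g/m³ = 2.26×10^6 g/d = 2261 kg/d.
P_X = Y_obs·Q·(S₀ − S) = 0.1327 × 2261 = 300.2 kg VSS/d.
Carbonaceous O₂ demand = substrate oxidised − cell-mass equivalent = 2261 − 1.42 × 300.2 = 1835 kg O₂/d.

R_O ≈ 1840 kg O₂/d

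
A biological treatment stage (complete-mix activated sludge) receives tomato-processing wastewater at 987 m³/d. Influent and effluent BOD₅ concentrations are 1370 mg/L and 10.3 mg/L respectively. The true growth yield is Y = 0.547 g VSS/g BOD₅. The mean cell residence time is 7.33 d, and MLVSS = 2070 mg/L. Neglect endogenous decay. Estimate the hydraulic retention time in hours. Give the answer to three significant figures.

With k_d = 0 the design equation reduces to V = Y Q (S₀−S) θ_c / X = 0.547 × 987 × (1370 − 10.3) × 7.33 / 2070 = 2599 m³.
HRT = V/Q = 2599 m³ / 987 m³·d⁻¹ = 2.634 d × 24 = 63.21 h.

τ ≈ 63.2 h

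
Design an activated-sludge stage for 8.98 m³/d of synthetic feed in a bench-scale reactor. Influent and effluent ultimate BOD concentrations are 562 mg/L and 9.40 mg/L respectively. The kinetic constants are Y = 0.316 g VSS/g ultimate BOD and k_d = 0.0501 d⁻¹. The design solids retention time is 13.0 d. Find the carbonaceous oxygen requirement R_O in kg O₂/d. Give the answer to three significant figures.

R_O ≈ 3.61 kg O₂/d

Y_obs = Y / (1 + k_d θ_c) = 0.316 / (1 + 0.0501 × 13.0) = 0.316 / 1.651 = 0.1914.
Substrate removed = Q·(S₀ − S) = 8.98 m³/d × (562 − 9.40) g/m³ = 4.96×10^3 g/d = 4.962 kg/d.
P_X = Y_obs·Q·(S₀ − S) = 0.1914 × 4.962 = 0.9496 kg VSS/d.
Carbonaceous O₂ demand = substrate oxidised − cell-mass equivalent = 4.962 − 1.42 × 0.9496 = 3.614 kg O₂/d.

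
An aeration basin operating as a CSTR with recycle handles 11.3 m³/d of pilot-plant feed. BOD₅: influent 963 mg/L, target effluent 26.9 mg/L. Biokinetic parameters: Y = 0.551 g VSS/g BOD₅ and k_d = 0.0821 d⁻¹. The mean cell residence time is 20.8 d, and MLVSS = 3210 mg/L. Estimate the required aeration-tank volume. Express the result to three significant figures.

Rearranging the biomass balance for a CMAS with decay, V = Y·Q·ΔS·θ_c / [X·(1+k_d θ_c)] = 0.551 × 11.3 × (963 − 26.9) × 20.8 / [3210 × (1 + 0.0821 × 20.8)] = 1.21×10^5 / 8692 = 13.95 m³.

V ≈ 13.9 m³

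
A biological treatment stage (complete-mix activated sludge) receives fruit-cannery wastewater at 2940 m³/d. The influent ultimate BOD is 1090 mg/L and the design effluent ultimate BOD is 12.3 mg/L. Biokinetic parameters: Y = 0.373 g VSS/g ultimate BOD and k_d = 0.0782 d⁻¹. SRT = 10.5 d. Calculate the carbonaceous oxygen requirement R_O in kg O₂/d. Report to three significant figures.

The observed yield is Y_obs = Y/(1 + k_d·θ_c) = 0.373 / (1 + 0.0782 × 10.5) = 0.373 / 1.821 = 0.2048 g VSS per g ultimate BOD removed.
Substrate removed = Q·(S₀ − S) = 2940 m³/d × (1090 − 12.3) g/m³ = 3.17×10^6 g/d = 3168 kg/d.
Net sludge production P_X = 0.2048 × 3168 = 649.0 kg VSS/d.
R_O = Q·ΔS − 1.42 P_X = 3168 − 921.5 = 2247 kg O₂/d.

R_O ≈ 2250 kg O₂/d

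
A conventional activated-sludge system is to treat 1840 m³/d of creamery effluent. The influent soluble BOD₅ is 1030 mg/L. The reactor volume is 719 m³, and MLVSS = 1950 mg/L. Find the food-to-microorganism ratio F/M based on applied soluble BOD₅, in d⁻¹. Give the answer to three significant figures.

F/M = Q·S₀ / (V·X) = 1840 × 1030 / (719.0 × 1950) = 1.352 g soluble BOD₅·(g VSS·d)⁻¹.

F/M ≈ 1.35 d⁻¹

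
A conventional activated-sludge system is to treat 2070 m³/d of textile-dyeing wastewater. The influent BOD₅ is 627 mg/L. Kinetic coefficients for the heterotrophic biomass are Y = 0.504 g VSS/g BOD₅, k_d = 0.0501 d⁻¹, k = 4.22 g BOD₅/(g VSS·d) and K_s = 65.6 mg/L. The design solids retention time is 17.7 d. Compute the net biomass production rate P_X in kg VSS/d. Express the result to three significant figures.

P_X ≈ 345 kg VSS/d

From the Monod/SRT balance for a CMAS, S = K_s·(1+k_d θ_c)/[θ_c·(Y k − k_d) − 1] = 65.6 × (1 + 0.0501 × 17.7) / [17.7 × (0.504 × 4.22 − 0.0501) − 1] = 123.8 / 35.76 = 3.461 mg/L.
Observed yield with endogenous decay: Y_obs = Y / (1 + k_d·θ_c) = 0.504 / (1 + 0.0501 × 17.7) = 0.504 / 1.887 = 0.2671 g VSS/g BOD₅.
Q·(S₀ − S) = 2070 × (627 − 3.46) × 10⁻³ = 1291 kg/d removed.
P_X = Y_obs · Q(S₀ − S) = 0.2671 × 1291 = 344.8 kg VSS/d.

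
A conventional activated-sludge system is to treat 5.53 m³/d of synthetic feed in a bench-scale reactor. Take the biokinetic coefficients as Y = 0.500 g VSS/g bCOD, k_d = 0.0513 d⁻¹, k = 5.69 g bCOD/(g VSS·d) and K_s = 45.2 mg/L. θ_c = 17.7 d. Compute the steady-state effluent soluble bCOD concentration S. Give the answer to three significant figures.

S ≈ 1.78 mg/L

Effluent substrate depends only on kinetics and SRT: S = K_s(1 + k_d θ_c) / [θ_c(Yk − k_d) − 1] = 45.2 × (1 + 0.0513 × 17.7) / [17.7 × (0.500 × 5.69 − 0.0513) − 1] = 86.24 / 48.45 = 1.780 mg/L.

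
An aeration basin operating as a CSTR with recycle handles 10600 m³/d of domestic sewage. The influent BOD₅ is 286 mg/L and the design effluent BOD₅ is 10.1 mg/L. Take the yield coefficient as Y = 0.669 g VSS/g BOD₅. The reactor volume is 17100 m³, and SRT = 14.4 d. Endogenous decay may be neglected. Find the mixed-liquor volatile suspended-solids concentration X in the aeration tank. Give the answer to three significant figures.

Without decay, X = Y Q (S₀−S) θ_c / V = 0.669 × 10600 × (286 − 10.1) × 14.4 / 17100 = 1648 mg/L.

X ≈ 1650 mg/L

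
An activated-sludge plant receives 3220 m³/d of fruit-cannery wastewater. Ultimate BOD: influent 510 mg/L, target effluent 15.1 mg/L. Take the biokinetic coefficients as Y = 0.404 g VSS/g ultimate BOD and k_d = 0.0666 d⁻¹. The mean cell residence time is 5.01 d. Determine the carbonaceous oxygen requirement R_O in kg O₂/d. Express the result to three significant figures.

R_O ≈ 908 kg O₂/d

Observed yield with endogenous decay: Y_obs = Y / (1 + k_d·θ_c) = 0.404 / (1 + 0.0666 × 5.01) = 0.404 / 1.334 = 0.3029 g VSS/g ultimate BOD.
Mass of ultimate BOD removed per day: Q(S₀ − S) = 3220 × 494.9 g/m³ = 1594 kg/d.
P_X = Y_obs·Q·(S₀ − S) = 0.3029 × 1594 = 482.7 kg VSS/d.
Carbonaceous O₂ demand = substrate oxidised − cell-mass equivalent = 1594 − 1.42 × 482.7 = 908.1 kg O₂/d.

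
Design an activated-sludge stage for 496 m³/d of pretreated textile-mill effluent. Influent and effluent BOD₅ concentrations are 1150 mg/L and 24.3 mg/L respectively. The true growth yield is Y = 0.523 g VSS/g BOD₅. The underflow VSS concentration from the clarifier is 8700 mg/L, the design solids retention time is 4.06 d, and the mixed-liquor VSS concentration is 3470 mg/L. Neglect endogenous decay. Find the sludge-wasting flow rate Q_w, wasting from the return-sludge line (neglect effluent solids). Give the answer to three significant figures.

Q_w ≈ 33.6 m³/d

V·X = Y·Q·ΔS·θ_c gives V = 0.523 × 496 × (1150 − 24.3) × 4.06 / 3470 = 341.7 m³.
Wasting from the return line (neglecting effluent solids): Q_w = V·X / (θ_c·X_r) = 341.7 × 3470 / (4.06 × 8700) = 33.57 m³/d.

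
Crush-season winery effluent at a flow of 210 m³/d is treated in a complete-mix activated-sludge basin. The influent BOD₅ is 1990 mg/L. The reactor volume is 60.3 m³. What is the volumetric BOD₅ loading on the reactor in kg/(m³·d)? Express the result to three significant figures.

Volumetric loading L_v = Q·S₀ / V = 210 × 1990 g/m³ / 60.30 m³ = 6930 g/(m³·d) = 6.930 kg BOD₅/(m³·d).

L_v ≈ 6.93 kg BOD₅/(m³·d)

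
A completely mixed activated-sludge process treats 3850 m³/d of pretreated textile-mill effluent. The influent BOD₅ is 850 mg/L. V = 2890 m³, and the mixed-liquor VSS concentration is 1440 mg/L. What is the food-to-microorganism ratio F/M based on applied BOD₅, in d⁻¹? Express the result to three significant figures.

F/M ≈ 0.786 d⁻¹

F/M = Q·S₀ / (V·X) = 3850 × 850 / (2890 × 1440) = 0.7864 g BOD₅·(g VSS·d)⁻¹.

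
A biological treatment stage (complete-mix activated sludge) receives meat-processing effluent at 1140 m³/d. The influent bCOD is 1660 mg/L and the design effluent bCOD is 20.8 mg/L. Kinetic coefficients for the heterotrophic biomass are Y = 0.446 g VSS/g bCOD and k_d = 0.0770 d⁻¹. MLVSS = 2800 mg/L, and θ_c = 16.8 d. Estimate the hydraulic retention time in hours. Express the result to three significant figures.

τ ≈ 45.9 h

From the SRT design equation V = Y Q (S₀−S) θ_c / [X (1 + k_d θ_c)] = 0.446 × 1140 × (1660 − 20.8) × 16.8 / [2800 × (1 + 0.0770 × 16.8)] = 1.4×10^7 / 6422 = 2180 m³.
HRT = V/Q = 2180 m³ / 1140 m³·d⁻¹ = 1.912 d × 24 = 45.90 h.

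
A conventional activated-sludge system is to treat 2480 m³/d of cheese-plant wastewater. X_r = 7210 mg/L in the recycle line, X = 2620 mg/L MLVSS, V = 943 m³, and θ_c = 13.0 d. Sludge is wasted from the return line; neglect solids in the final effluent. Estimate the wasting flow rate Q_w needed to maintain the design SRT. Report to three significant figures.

θ_c = V·X/(Q_w·X_r) when wasting from the recycle, so Q_w = V·X/(θ_c·X_r) = 943.0 × 2620 / (13.0 × 7210) = 26.36 m³/d.

Q_w ≈ 26.4 m³/d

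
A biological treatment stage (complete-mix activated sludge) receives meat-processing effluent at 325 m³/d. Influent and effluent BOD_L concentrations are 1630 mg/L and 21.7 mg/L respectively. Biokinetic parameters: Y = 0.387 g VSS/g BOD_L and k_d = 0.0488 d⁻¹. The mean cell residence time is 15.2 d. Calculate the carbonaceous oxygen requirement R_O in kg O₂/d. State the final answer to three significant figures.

Correct the yield for decay: Y_obs = Y/(1 + k_d θ_c) = 0.387 / (1 + 0.0488 × 15.2) = 0.387 / 1.742 = 0.2222.
Mass of BOD_L removed per day: Q(S₀ − S) = 325 × 1608 g/m³ = 522.7 kg/d.
P_X = Y_obs·Q·(S₀ − S) = 0.2222 × 522.7 = 116.1 kg VSS/d.
R_O = Q·(S₀ − S) − 1.42·P_X = 522.7 − 1.42 × 116.1 = 357.8 kg O₂/d.

R_O ≈ 358 kg O₂/d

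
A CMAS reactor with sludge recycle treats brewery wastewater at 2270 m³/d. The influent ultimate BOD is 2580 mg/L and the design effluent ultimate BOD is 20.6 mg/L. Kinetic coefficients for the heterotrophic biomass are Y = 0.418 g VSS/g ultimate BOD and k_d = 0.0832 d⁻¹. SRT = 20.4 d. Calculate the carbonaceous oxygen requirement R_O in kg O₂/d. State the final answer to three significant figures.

R_O ≈ 4530 kg O₂/d

Correct the yield for decay: Y_obs = Y/(1 + k_d θ_c) = 0.418 / (1 + 0.0832 × 20.4) = 0.418 / 2.697 = 0.1550.
ΔS = 2580 − 20.6 = 2559 mg/L, so the substrate removal rate is 2270 × 2559/1000 = 5810 kg ultimate BOD/d.
P_X = Y_obs·Q·(S₀ − S) = 0.1550 × 5810 = 900.4 kg VSS/d.
Carbonaceous O₂ demand = substrate oxidised − cell-mass equivalent = 5810 − 1.42 × 900.4 = 4531 kg O₂/d.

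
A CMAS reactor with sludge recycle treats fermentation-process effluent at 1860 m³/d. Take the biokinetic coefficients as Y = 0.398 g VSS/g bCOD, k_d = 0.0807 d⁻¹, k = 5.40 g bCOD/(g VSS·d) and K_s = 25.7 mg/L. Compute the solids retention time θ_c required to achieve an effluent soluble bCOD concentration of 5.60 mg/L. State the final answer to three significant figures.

From 1/θ_c = Y·k·S/(K_s + S) − k_d: Y·k·S/(K_s+S) = 0.398 × 5.40 × 5.60 / (25.7 + 5.60) = 0.3845 d⁻¹.
1/θ_c = 0.3845 − 0.0807 = 0.3038 d⁻¹, so θ_c = 3.291 d.

θ_c ≈ 3.29 d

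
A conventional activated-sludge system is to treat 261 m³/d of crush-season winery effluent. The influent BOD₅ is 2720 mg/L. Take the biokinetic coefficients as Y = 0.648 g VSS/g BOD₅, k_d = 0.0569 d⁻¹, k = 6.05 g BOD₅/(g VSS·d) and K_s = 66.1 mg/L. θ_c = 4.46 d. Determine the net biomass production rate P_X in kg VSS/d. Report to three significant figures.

P_X ≈ 366 kg VSS/d

For a completely mixed reactor with recycle the Lawrence–McCarty relation gives S = K_s·(1 + k_d·θ_c) / [θ_c·(Y·k − k_d) − 1] = 66.1 × (1 + 0.0569 × 4.46) / [4.46 × (0.648 × 6.05 − 0.0569) − 1] = 82.87 / 16.23 = 5.106 mg/L.
Correct the yield for decay: Y_obs = Y/(1 + k_d θ_c) = 0.648 / (1 + 0.0569 × 4.46) = 0.648 / 1.254 = 0.5168.
Substrate removed = Q·(S₀ − S) = 261 m³/d × (2720 − 5.11) g/m³ = 7.09×10^5 g/d = 708.6 kg/d.
So the net sludge growth is P_X = 0.5168 × 708.6 = 366.2 kg VSS/d.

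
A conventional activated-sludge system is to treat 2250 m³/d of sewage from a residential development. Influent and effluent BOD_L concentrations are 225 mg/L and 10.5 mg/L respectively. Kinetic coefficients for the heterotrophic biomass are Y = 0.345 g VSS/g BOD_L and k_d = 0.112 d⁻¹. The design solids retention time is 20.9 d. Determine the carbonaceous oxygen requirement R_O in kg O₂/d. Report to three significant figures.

Correct the yield for decay: Y_obs = Y/(1 + k_d θ_c) = 0.345 / (1 + 0.112 × 20.9) = 0.345 / 3.341 = 0.1033.
Mass of BOD_L removed per day: Q(S₀ − S) = 2250 × 214.5 g/m³ = 482.6 kg/d.
P_X = Y_obs·Q·(S₀ − S) = 0.1033 × 482.6 = 49.84 kg VSS/d.
R_O = Q·(S₀ − S) − 1.42·P_X = 482.6 − 1.42 × 49.84 = 411.9 kg O₂/d.

R_O ≈ 412 kg O₂/d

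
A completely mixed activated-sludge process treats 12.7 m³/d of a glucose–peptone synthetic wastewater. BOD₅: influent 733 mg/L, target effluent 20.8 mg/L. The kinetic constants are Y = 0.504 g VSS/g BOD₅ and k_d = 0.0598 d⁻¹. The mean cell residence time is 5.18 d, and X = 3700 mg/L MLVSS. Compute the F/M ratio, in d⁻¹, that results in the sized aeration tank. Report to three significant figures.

F/M ≈ 0.516 d⁻¹

From the SRT design equation V = Y Q (S₀−S) θ_c / [X (1 + k_d θ_c)] = 0.504 × 12.7 × (733 − 20.8) × 5.18 / [3700 × (1 + 0.0598 × 5.18)] = 2.36×10^4 / 4846 = 4.873 m³.
F/M = applied load / biomass = Q·S₀/(V·X) = 12.7 × 733 / (4.873 × 3700) = 0.5163 d⁻¹.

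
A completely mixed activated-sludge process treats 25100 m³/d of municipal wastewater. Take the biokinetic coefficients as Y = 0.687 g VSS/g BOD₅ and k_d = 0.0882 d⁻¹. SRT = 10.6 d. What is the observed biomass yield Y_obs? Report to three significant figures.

Y_obs ≈ 0.355 g VSS/g BOD₅

Correct the yield for decay: Y_obs = Y/(1 + k_d θ_c) = 0.687 / (1 + 0.0882 × 10.6) = 0.687 / 1.935 = 0.3551.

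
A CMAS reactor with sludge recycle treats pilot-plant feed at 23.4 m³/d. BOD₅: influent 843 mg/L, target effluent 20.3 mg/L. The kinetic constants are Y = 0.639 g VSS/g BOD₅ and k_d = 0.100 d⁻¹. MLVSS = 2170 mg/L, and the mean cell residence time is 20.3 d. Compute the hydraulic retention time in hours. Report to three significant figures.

τ ≈ 39.0 h

From the SRT design equation V = Y Q (S₀−S) θ_c / [X (1 + k_d θ_c)] = 0.639 × 23.4 × (843 − 20.3) × 20.3 / [2170 × (1 + 0.100 × 20.3)] = 2.5×10^5 / 6575 = 37.98 m³.
τ = V/Q = 37.98/23.4 = 1.623 d, or 38.95 h.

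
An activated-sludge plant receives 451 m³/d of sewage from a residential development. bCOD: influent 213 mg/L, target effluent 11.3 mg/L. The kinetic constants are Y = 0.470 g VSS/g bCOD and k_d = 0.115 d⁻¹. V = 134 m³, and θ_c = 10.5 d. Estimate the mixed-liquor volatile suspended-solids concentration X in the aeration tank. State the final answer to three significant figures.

X = Y·Q·ΔS·θ_c / [V·(1 + k_d θ_c)] = 0.470 × 451 × (213 − 11.3) × 10.5 / [134 × (1 + 0.115 × 10.5)] = 1518 mg/L.

X ≈ 1520 mg/L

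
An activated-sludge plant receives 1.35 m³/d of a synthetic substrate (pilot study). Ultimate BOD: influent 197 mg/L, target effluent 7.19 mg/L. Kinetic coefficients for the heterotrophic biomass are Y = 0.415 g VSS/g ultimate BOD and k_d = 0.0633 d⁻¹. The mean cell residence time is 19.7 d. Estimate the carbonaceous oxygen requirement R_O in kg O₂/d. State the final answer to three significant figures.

R_O ≈ 0.189 kg O₂/d

Observed yield with endogenous decay: Y_obs = Y / (1 + k_d·θ_c) = 0.415 / (1 + 0.0633 × 19.7) = 0.415 / 2.247 = 0.1847 g VSS/g ultimate BOD.
ΔS = 197 − 7.19 = 189.8 mg/L, so the substrate removal rate is 1.35 × 189.8/1000 = 0.2562 kg ultimate BOD/d.
Net sludge production P_X = 0.1847 × 0.2562 = 0.04733 kg VSS/d.
Carbonaceous O₂ demand = substrate oxidised − cell-mass equivalent = 0.2562 − 1.42 × 0.04733 = 0.1890 kg O₂/d.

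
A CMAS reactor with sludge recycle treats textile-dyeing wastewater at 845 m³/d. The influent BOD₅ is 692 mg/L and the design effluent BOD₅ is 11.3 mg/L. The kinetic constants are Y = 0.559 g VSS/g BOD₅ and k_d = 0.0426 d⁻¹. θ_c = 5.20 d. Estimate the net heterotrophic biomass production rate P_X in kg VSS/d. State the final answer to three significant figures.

Correct the yield for decay: Y_obs = Y/(1 + k_d θ_c) = 0.559 / (1 + 0.0426 × 5.20) = 0.559 / 1.222 = 0.4576.
ΔS = 692 − 11.3 = 680.7 mg/L, so the substrate removal rate is 845 × 680.7/1000 = 575.2 kg BOD₅/d.
P_X = Y_obs · Q(S₀ − S) = 0.4576 × 575.2 = 263.2 kg VSS/d.

P_X ≈ 263 kg VSS/d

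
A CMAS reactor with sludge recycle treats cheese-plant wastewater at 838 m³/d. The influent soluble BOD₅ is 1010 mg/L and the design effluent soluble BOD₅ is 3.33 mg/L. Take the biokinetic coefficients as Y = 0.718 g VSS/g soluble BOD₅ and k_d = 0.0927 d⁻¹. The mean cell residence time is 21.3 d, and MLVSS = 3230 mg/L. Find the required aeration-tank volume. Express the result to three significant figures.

V ≈ 1340 m³

Rearranging the biomass balance for a CMAS with decay, V = Y·Q·ΔS·θ_c / [X·(1+k_d θ_c)] = 0.718 × 838 × (1010 − 3.33) × 21.3 / [3230 × (1 + 0.0927 × 21.3)] = 1.29×10^7 / 9608 = 1343 m³.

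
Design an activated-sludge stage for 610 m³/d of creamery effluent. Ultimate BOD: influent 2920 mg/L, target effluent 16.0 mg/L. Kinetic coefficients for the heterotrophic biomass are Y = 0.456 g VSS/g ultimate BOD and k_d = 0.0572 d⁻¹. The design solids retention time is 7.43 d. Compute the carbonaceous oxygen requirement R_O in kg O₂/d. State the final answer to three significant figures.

R_O ≈ 966 kg O₂/d

Y_obs = Y / (1 + k_d θ_c) = 0.456 / (1 + 0.0572 × 7.43) = 0.456 / 1.425 = 0.3200.
Substrate removed = Q·(S₀ − S) = 610 m³/d × (2920 − 16.0) g/m³ = 1.77×10^6 g/d = 1771 kg/d.
P_X = Y_obs·Q·(S₀ − S) = 0.3200 × 1771 = 566.9 kg VSS/d.
R_O = Q·ΔS − 1.42 P_X = 1771 − 804.9 = 966.5 kg O₂/d.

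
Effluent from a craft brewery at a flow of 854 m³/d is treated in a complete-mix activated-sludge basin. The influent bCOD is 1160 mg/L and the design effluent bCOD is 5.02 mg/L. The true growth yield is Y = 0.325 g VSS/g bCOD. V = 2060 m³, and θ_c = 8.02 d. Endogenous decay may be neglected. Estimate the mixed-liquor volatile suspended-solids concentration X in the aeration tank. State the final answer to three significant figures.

From V·X = Y·Q·(S₀ − S)·θ_c (decay neglected): X = 0.325 × 854 × (1160 − 5.02) × 8.02 / 2060 = 1248 mg/L.

X ≈ 1250 mg/L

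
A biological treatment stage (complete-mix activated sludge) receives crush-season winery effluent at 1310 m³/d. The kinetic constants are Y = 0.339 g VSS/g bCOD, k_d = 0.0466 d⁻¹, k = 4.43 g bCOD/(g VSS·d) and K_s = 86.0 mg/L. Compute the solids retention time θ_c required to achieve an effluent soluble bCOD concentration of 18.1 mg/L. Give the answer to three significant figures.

θ_c ≈ 4.66 d

Specific growth rate at S = 18.1 mg/L: μ = YkS/(K_s+S) = 0.339·4.43·18.1/(86.0+18.1) = 0.2611 d⁻¹.
Then 1/θ_c = μ − k_d = 0.2611 − 0.0466 = 0.2145 d⁻¹, giving θ_c = 4.662 d.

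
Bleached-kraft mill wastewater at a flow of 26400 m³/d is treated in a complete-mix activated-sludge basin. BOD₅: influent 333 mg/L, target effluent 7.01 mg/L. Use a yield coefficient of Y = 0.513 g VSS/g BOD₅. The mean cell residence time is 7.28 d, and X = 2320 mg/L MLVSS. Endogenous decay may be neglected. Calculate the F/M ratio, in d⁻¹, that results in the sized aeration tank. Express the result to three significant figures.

Biomass mass balance (decay neglected): V·X = Y·Q·(S₀ − S)·θ_c, so V = 0.513 × 26400 × (333 − 7.01) × 7.28 / 2320 = 13854 m³.
Food-to-microorganism ratio F/M = Q S₀ / (V X) = 26400 × 333 / (13854 × 2320) = 0.2735 d⁻¹.

F/M ≈ 0.274 d⁻¹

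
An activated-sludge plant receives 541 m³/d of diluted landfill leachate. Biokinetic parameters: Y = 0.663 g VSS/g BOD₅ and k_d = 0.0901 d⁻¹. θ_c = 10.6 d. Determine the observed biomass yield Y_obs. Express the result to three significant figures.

Correct the yield for decay: Y_obs = Y/(1 + k_d θ_c) = 0.663 / (1 + 0.0901 × 10.6) = 0.663 / 1.955 = 0.3391.

Y_obs ≈ 0.339 g VSS/g BOD₅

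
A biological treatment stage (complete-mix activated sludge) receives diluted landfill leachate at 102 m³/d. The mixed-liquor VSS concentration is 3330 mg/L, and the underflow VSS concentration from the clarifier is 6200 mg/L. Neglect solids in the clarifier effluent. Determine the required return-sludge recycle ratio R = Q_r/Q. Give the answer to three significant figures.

R = Q_r/Q = X/(X_r − X) = 3330 / (6200 − 3330) = 1.160.

R ≈ 1.16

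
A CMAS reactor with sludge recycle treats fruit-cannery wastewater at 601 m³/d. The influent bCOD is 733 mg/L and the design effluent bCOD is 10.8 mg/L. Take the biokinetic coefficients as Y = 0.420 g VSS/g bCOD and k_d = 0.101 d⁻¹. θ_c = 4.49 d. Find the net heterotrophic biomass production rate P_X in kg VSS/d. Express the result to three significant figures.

Correct the yield for decay: Y_obs = Y/(1 + k_d θ_c) = 0.420 / (1 + 0.101 × 4.49) = 0.420 / 1.453 = 0.2890.
ΔS = 733 − 10.8 = 722.2 mg/L, so the substrate removal rate is 601 × 722.2/1000 = 434.0 kg bCOD/d.
P_X = Y_obs · Q(S₀ − S) = 0.2890 × 434.0 = 125.4 kg VSS/d.

P_X ≈ 125 kg VSS/d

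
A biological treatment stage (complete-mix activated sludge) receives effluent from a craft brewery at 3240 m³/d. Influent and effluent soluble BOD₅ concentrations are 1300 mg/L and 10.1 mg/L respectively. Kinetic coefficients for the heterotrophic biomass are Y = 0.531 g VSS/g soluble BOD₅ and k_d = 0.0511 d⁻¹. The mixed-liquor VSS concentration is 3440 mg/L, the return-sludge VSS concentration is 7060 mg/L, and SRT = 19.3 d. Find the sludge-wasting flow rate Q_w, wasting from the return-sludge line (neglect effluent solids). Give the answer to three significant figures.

Steady-state biomass mass balance: V·X·(1 + k_d·θ_c) = Y·Q·(S₀ − S)·θ_c, so V = 0.531 × 3240 × (1300 − 10.1) × 19.3 / [3440 × (1 + 0.0511 × 19.3)] = 4.28×10^7 / 6833 = 6269 m³.
Wasting from the return line (neglecting effluent solids): Q_w = V·X / (θ_c·X_r) = 6269 × 3440 / (19.3 × 7060) = 158.3 m³/d.

Q_w ≈ 158 m³/d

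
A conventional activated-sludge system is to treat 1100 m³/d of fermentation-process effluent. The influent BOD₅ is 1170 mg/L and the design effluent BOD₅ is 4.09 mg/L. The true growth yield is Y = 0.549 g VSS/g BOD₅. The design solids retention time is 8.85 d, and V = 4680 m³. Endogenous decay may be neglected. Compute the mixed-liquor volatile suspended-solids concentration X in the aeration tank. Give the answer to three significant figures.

Without decay, X = Y Q (S₀−S) θ_c / V = 0.549 × 1100 × (1170 − 4.09) × 8.85 / 4680 = 1331 mg/L.

X ≈ 1330 mg/L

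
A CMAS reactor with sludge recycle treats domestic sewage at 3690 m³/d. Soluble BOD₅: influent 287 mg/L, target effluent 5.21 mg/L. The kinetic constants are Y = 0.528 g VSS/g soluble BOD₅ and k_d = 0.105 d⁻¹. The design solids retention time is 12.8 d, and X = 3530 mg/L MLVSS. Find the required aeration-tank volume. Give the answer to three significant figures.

Rearranging the biomass balance for a CMAS with decay, V = Y·Q·ΔS·θ_c / [X·(1+k_d θ_c)] = 0.528 × 3690 × (287 − 5.21) × 12.8 / [3530 × (1 + 0.105 × 12.8)] = 7.03×10^6 / 8274 = 849.3 m³.

V ≈ 849 m³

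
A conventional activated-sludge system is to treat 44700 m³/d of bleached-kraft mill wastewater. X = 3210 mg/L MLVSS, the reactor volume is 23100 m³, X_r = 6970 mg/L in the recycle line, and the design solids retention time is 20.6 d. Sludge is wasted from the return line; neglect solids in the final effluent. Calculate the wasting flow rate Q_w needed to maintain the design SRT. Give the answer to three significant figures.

θ_c = V·X/(Q_w·X_r) when wasting from the recycle, so Q_w = V·X/(θ_c·X_r) = 23100 × 3210 / (20.6 × 6970) = 516.4 m³/d.

Q_w ≈ 516 m³/d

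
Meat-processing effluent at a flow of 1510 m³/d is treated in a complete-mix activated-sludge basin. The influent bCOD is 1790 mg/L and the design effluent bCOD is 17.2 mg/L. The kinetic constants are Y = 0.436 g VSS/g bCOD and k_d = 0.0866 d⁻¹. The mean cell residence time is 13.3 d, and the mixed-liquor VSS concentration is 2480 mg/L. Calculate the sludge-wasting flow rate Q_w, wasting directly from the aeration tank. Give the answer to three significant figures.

Steady-state biomass mass balance: V·X·(1 + k_d·θ_c) = Y·Q·(S₀ − S)·θ_c, so V = 0.436 × 1510 × (1790 − 17.2) × 13.3 / [2480 × (1 + 0.0866 × 13.3)] = 1.55×10^7 / 5336 = 2909 m³.
Wasting from the aeration tank: Q_w = V / θ_c = 2909 / 13.3 = 218.7 m³/d.

Q_w ≈ 219 m³/d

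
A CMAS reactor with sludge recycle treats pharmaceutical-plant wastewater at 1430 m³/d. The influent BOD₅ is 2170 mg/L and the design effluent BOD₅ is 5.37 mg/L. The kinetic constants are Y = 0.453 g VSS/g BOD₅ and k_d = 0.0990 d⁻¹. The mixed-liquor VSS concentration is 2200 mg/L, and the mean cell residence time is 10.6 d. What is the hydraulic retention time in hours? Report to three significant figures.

Rearranging the biomass balance for a CMAS with decay, V = Y·Q·ΔS·θ_c / [X·(1+k_d θ_c)] = 0.453 × 1430 × (2170 − 5.37) × 10.6 / [2200 × (1 + 0.0990 × 10.6)] = 1.49×10^7 / 4509 = 3297 m³.
HRT = V/Q = 3297 m³ / 1430 m³·d⁻¹ = 2.305 d × 24 = 55.33 h.

τ ≈ 55.3 h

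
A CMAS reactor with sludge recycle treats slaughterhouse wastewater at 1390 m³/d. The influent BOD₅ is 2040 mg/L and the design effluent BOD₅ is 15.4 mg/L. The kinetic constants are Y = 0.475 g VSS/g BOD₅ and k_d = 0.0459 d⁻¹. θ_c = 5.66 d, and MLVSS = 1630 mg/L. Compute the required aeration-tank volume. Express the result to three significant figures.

From the SRT design equation V = Y Q (S₀−S) θ_c / [X (1 + k_d θ_c)] = 0.475 × 1390 × (2040 − 15.4) × 5.66 / [1630 × (1 + 0.0459 × 5.66)] = 7.57×10^6 / 2053 = 3684 m³.

V ≈ 3680 m³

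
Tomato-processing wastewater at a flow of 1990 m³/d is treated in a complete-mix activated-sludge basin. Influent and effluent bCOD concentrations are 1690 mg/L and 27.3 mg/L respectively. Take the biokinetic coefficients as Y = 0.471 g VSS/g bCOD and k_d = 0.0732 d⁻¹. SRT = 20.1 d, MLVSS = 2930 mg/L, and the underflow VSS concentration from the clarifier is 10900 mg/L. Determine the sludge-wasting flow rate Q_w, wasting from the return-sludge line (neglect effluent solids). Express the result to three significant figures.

Q_w ≈ 57.9 m³/d

Steady-state biomass mass balance: V·X·(1 + k_d·θ_c) = Y·Q·(S₀ − S)·θ_c, so V = 0.471 × 1990 × (1690 − 27.3) × 20.1 / [2930 × (1 + 0.0732 × 20.1)] = 3.13×10^7 / 7241 = 4326 m³.
Wasting from the return line (neglecting effluent solids): Q_w = V·X / (θ_c·X_r) = 4326 × 2930 / (20.1 × 10900) = 57.85 m³/d.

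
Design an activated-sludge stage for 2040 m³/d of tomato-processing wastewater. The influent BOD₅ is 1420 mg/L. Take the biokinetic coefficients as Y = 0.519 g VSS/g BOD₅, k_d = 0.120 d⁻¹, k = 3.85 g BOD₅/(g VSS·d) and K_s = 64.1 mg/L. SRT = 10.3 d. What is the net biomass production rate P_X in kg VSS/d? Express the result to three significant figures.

P_X ≈ 669 kg VSS/d

Effluent substrate depends only on kinetics and SRT: S = K_s(1 + k_d θ_c) / [θ_c(Yk − k_d) − 1] = 64.1 × (1 + 0.120 × 10.3) / [10.3 × (0.519 × 3.85 − 0.120) − 1] = 143.3 / 18.34 = 7.813 mg/L.
Observed yield with endogenous decay: Y_obs = Y / (1 + k_d·θ_c) = 0.519 / (1 + 0.120 × 10.3) = 0.519 / 2.236 = 0.2321 g VSS/g BOD₅.
ΔS = 1420 − 7.81 = 1412 mg/L, so the substrate removal rate is 2040 × 1412/1000 = 2881 kg BOD₅/d.
Biomass produced: P_X = Y_obs·Q·ΔS = 0.2321 × 2881 ≈ 668.7 kg VSS/d.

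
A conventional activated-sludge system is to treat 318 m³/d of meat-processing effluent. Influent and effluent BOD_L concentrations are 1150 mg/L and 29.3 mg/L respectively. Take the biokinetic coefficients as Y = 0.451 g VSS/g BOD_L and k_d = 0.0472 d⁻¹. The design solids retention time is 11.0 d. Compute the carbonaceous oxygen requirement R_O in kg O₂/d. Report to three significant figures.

The observed yield is Y_obs = Y/(1 + k_d·θ_c) = 0.451 / (1 + 0.0472 × 11.0) = 0.451 / 1.519 = 0.2969 g VSS per g BOD_L removed.
Mass of BOD_L removed per day: Q(S₀ − S) = 318 × 1121 g/m³ = 356.4 kg/d.
P_X = Y_obs·Q·(S₀ − S) = 0.2969 × 356.4 = 105.8 kg VSS/d.
R_O = Q·(S₀ − S) − 1.42·P_X = 356.4 − 1.42 × 105.8 = 206.1 kg O₂/d.

R_O ≈ 206 kg O₂/d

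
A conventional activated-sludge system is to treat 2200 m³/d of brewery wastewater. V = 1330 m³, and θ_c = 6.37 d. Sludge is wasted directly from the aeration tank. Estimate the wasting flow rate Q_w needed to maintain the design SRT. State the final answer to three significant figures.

Q_w ≈ 209 m³/d

Wasting from the aeration tank: Q_w = V / θ_c = 1330 / 6.37 = 208.8 m³/d.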